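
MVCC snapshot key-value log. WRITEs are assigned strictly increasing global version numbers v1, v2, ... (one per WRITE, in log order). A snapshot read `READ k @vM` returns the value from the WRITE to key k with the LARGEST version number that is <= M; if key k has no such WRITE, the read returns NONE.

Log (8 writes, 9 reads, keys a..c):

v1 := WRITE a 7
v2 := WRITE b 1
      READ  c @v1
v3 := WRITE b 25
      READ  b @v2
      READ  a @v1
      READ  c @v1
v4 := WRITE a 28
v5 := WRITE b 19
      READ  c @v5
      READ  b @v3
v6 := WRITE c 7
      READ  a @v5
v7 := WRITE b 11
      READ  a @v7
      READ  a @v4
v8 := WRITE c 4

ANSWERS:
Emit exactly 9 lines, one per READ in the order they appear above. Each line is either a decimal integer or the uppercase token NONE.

Answer: NONE
1
7
NONE
NONE
25
28
28
28

Derivation:
v1: WRITE a=7  (a history now [(1, 7)])
v2: WRITE b=1  (b history now [(2, 1)])
READ c @v1: history=[] -> no version <= 1 -> NONE
v3: WRITE b=25  (b history now [(2, 1), (3, 25)])
READ b @v2: history=[(2, 1), (3, 25)] -> pick v2 -> 1
READ a @v1: history=[(1, 7)] -> pick v1 -> 7
READ c @v1: history=[] -> no version <= 1 -> NONE
v4: WRITE a=28  (a history now [(1, 7), (4, 28)])
v5: WRITE b=19  (b history now [(2, 1), (3, 25), (5, 19)])
READ c @v5: history=[] -> no version <= 5 -> NONE
READ b @v3: history=[(2, 1), (3, 25), (5, 19)] -> pick v3 -> 25
v6: WRITE c=7  (c history now [(6, 7)])
READ a @v5: history=[(1, 7), (4, 28)] -> pick v4 -> 28
v7: WRITE b=11  (b history now [(2, 1), (3, 25), (5, 19), (7, 11)])
READ a @v7: history=[(1, 7), (4, 28)] -> pick v4 -> 28
READ a @v4: history=[(1, 7), (4, 28)] -> pick v4 -> 28
v8: WRITE c=4  (c history now [(6, 7), (8, 4)])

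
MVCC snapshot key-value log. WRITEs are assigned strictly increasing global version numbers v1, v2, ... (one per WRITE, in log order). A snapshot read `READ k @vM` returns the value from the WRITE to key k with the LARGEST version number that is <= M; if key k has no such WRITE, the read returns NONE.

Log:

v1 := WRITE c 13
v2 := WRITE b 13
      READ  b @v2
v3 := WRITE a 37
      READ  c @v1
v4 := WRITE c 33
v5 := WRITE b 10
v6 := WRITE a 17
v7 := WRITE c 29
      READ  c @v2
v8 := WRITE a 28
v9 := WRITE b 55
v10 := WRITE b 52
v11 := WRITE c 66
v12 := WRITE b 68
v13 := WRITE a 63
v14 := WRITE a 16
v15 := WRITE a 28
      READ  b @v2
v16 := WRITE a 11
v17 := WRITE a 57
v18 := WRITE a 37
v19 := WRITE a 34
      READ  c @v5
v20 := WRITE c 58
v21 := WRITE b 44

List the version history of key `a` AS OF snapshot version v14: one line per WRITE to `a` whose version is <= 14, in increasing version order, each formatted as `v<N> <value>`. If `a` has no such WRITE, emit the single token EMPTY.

Scan writes for key=a with version <= 14:
  v1 WRITE c 13 -> skip
  v2 WRITE b 13 -> skip
  v3 WRITE a 37 -> keep
  v4 WRITE c 33 -> skip
  v5 WRITE b 10 -> skip
  v6 WRITE a 17 -> keep
  v7 WRITE c 29 -> skip
  v8 WRITE a 28 -> keep
  v9 WRITE b 55 -> skip
  v10 WRITE b 52 -> skip
  v11 WRITE c 66 -> skip
  v12 WRITE b 68 -> skip
  v13 WRITE a 63 -> keep
  v14 WRITE a 16 -> keep
  v15 WRITE a 28 -> drop (> snap)
  v16 WRITE a 11 -> drop (> snap)
  v17 WRITE a 57 -> drop (> snap)
  v18 WRITE a 37 -> drop (> snap)
  v19 WRITE a 34 -> drop (> snap)
  v20 WRITE c 58 -> skip
  v21 WRITE b 44 -> skip
Collected: [(3, 37), (6, 17), (8, 28), (13, 63), (14, 16)]

Answer: v3 37
v6 17
v8 28
v13 63
v14 16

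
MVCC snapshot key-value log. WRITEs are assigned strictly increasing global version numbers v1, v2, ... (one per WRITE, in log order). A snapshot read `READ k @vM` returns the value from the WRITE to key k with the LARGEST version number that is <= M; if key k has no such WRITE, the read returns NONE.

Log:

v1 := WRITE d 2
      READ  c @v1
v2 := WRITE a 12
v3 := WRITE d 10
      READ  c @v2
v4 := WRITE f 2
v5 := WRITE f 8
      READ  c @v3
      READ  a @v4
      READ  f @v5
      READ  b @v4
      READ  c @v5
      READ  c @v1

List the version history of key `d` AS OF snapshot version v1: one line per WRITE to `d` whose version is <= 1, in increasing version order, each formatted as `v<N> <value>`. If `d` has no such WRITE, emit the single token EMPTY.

Scan writes for key=d with version <= 1:
  v1 WRITE d 2 -> keep
  v2 WRITE a 12 -> skip
  v3 WRITE d 10 -> drop (> snap)
  v4 WRITE f 2 -> skip
  v5 WRITE f 8 -> skip
Collected: [(1, 2)]

Answer: v1 2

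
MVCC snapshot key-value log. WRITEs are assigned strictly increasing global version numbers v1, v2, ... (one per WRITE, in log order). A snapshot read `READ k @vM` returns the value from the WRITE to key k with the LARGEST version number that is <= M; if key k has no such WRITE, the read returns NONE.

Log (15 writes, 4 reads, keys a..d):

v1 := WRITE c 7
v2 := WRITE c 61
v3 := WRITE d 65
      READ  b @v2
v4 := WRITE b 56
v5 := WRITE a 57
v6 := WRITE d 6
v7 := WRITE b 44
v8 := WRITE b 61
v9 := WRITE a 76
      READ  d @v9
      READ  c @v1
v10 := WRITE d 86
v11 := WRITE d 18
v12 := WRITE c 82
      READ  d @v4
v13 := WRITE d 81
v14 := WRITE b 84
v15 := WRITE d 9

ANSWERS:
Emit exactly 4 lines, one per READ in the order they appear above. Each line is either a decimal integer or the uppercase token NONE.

v1: WRITE c=7  (c history now [(1, 7)])
v2: WRITE c=61  (c history now [(1, 7), (2, 61)])
v3: WRITE d=65  (d history now [(3, 65)])
READ b @v2: history=[] -> no version <= 2 -> NONE
v4: WRITE b=56  (b history now [(4, 56)])
v5: WRITE a=57  (a history now [(5, 57)])
v6: WRITE d=6  (d history now [(3, 65), (6, 6)])
v7: WRITE b=44  (b history now [(4, 56), (7, 44)])
v8: WRITE b=61  (b history now [(4, 56), (7, 44), (8, 61)])
v9: WRITE a=76  (a history now [(5, 57), (9, 76)])
READ d @v9: history=[(3, 65), (6, 6)] -> pick v6 -> 6
READ c @v1: history=[(1, 7), (2, 61)] -> pick v1 -> 7
v10: WRITE d=86  (d history now [(3, 65), (6, 6), (10, 86)])
v11: WRITE d=18  (d history now [(3, 65), (6, 6), (10, 86), (11, 18)])
v12: WRITE c=82  (c history now [(1, 7), (2, 61), (12, 82)])
READ d @v4: history=[(3, 65), (6, 6), (10, 86), (11, 18)] -> pick v3 -> 65
v13: WRITE d=81  (d history now [(3, 65), (6, 6), (10, 86), (11, 18), (13, 81)])
v14: WRITE b=84  (b history now [(4, 56), (7, 44), (8, 61), (14, 84)])
v15: WRITE d=9  (d history now [(3, 65), (6, 6), (10, 86), (11, 18), (13, 81), (15, 9)])

Answer: NONE
6
7
65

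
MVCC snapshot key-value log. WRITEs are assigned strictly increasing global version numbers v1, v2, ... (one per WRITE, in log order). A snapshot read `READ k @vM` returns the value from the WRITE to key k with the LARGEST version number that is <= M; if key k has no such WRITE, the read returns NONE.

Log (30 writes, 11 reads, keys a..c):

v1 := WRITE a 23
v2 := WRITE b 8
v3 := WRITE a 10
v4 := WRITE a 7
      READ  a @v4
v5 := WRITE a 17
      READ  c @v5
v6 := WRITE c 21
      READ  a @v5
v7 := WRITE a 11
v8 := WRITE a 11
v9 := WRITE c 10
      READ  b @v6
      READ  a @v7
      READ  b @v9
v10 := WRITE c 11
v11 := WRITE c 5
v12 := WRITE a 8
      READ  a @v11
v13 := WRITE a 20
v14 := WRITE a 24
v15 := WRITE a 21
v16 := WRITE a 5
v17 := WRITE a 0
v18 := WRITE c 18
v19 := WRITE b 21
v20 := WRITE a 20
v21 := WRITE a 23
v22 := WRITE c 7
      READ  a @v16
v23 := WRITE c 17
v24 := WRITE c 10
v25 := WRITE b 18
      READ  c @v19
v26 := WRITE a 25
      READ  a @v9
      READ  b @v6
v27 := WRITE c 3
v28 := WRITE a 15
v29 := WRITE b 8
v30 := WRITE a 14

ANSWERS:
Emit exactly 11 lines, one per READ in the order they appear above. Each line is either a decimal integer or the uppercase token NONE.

Answer: 7
NONE
17
8
11
8
11
5
18
11
8

Derivation:
v1: WRITE a=23  (a history now [(1, 23)])
v2: WRITE b=8  (b history now [(2, 8)])
v3: WRITE a=10  (a history now [(1, 23), (3, 10)])
v4: WRITE a=7  (a history now [(1, 23), (3, 10), (4, 7)])
READ a @v4: history=[(1, 23), (3, 10), (4, 7)] -> pick v4 -> 7
v5: WRITE a=17  (a history now [(1, 23), (3, 10), (4, 7), (5, 17)])
READ c @v5: history=[] -> no version <= 5 -> NONE
v6: WRITE c=21  (c history now [(6, 21)])
READ a @v5: history=[(1, 23), (3, 10), (4, 7), (5, 17)] -> pick v5 -> 17
v7: WRITE a=11  (a history now [(1, 23), (3, 10), (4, 7), (5, 17), (7, 11)])
v8: WRITE a=11  (a history now [(1, 23), (3, 10), (4, 7), (5, 17), (7, 11), (8, 11)])
v9: WRITE c=10  (c history now [(6, 21), (9, 10)])
READ b @v6: history=[(2, 8)] -> pick v2 -> 8
READ a @v7: history=[(1, 23), (3, 10), (4, 7), (5, 17), (7, 11), (8, 11)] -> pick v7 -> 11
READ b @v9: history=[(2, 8)] -> pick v2 -> 8
v10: WRITE c=11  (c history now [(6, 21), (9, 10), (10, 11)])
v11: WRITE c=5  (c history now [(6, 21), (9, 10), (10, 11), (11, 5)])
v12: WRITE a=8  (a history now [(1, 23), (3, 10), (4, 7), (5, 17), (7, 11), (8, 11), (12, 8)])
READ a @v11: history=[(1, 23), (3, 10), (4, 7), (5, 17), (7, 11), (8, 11), (12, 8)] -> pick v8 -> 11
v13: WRITE a=20  (a history now [(1, 23), (3, 10), (4, 7), (5, 17), (7, 11), (8, 11), (12, 8), (13, 20)])
v14: WRITE a=24  (a history now [(1, 23), (3, 10), (4, 7), (5, 17), (7, 11), (8, 11), (12, 8), (13, 20), (14, 24)])
v15: WRITE a=21  (a history now [(1, 23), (3, 10), (4, 7), (5, 17), (7, 11), (8, 11), (12, 8), (13, 20), (14, 24), (15, 21)])
v16: WRITE a=5  (a history now [(1, 23), (3, 10), (4, 7), (5, 17), (7, 11), (8, 11), (12, 8), (13, 20), (14, 24), (15, 21), (16, 5)])
v17: WRITE a=0  (a history now [(1, 23), (3, 10), (4, 7), (5, 17), (7, 11), (8, 11), (12, 8), (13, 20), (14, 24), (15, 21), (16, 5), (17, 0)])
v18: WRITE c=18  (c history now [(6, 21), (9, 10), (10, 11), (11, 5), (18, 18)])
v19: WRITE b=21  (b history now [(2, 8), (19, 21)])
v20: WRITE a=20  (a history now [(1, 23), (3, 10), (4, 7), (5, 17), (7, 11), (8, 11), (12, 8), (13, 20), (14, 24), (15, 21), (16, 5), (17, 0), (20, 20)])
v21: WRITE a=23  (a history now [(1, 23), (3, 10), (4, 7), (5, 17), (7, 11), (8, 11), (12, 8), (13, 20), (14, 24), (15, 21), (16, 5), (17, 0), (20, 20), (21, 23)])
v22: WRITE c=7  (c history now [(6, 21), (9, 10), (10, 11), (11, 5), (18, 18), (22, 7)])
READ a @v16: history=[(1, 23), (3, 10), (4, 7), (5, 17), (7, 11), (8, 11), (12, 8), (13, 20), (14, 24), (15, 21), (16, 5), (17, 0), (20, 20), (21, 23)] -> pick v16 -> 5
v23: WRITE c=17  (c history now [(6, 21), (9, 10), (10, 11), (11, 5), (18, 18), (22, 7), (23, 17)])
v24: WRITE c=10  (c history now [(6, 21), (9, 10), (10, 11), (11, 5), (18, 18), (22, 7), (23, 17), (24, 10)])
v25: WRITE b=18  (b history now [(2, 8), (19, 21), (25, 18)])
READ c @v19: history=[(6, 21), (9, 10), (10, 11), (11, 5), (18, 18), (22, 7), (23, 17), (24, 10)] -> pick v18 -> 18
v26: WRITE a=25  (a history now [(1, 23), (3, 10), (4, 7), (5, 17), (7, 11), (8, 11), (12, 8), (13, 20), (14, 24), (15, 21), (16, 5), (17, 0), (20, 20), (21, 23), (26, 25)])
READ a @v9: history=[(1, 23), (3, 10), (4, 7), (5, 17), (7, 11), (8, 11), (12, 8), (13, 20), (14, 24), (15, 21), (16, 5), (17, 0), (20, 20), (21, 23), (26, 25)] -> pick v8 -> 11
READ b @v6: history=[(2, 8), (19, 21), (25, 18)] -> pick v2 -> 8
v27: WRITE c=3  (c history now [(6, 21), (9, 10), (10, 11), (11, 5), (18, 18), (22, 7), (23, 17), (24, 10), (27, 3)])
v28: WRITE a=15  (a history now [(1, 23), (3, 10), (4, 7), (5, 17), (7, 11), (8, 11), (12, 8), (13, 20), (14, 24), (15, 21), (16, 5), (17, 0), (20, 20), (21, 23), (26, 25), (28, 15)])
v29: WRITE b=8  (b history now [(2, 8), (19, 21), (25, 18), (29, 8)])
v30: WRITE a=14  (a history now [(1, 23), (3, 10), (4, 7), (5, 17), (7, 11), (8, 11), (12, 8), (13, 20), (14, 24), (15, 21), (16, 5), (17, 0), (20, 20), (21, 23), (26, 25), (28, 15), (30, 14)])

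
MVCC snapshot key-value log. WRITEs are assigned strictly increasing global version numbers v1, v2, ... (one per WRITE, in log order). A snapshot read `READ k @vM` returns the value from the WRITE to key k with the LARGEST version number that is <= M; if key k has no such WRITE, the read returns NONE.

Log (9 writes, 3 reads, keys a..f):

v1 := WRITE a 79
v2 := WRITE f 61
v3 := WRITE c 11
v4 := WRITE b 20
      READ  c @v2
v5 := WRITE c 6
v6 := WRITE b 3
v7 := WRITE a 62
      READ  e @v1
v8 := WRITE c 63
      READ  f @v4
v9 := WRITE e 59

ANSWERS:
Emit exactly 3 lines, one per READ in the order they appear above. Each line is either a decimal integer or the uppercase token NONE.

Answer: NONE
NONE
61

Derivation:
v1: WRITE a=79  (a history now [(1, 79)])
v2: WRITE f=61  (f history now [(2, 61)])
v3: WRITE c=11  (c history now [(3, 11)])
v4: WRITE b=20  (b history now [(4, 20)])
READ c @v2: history=[(3, 11)] -> no version <= 2 -> NONE
v5: WRITE c=6  (c history now [(3, 11), (5, 6)])
v6: WRITE b=3  (b history now [(4, 20), (6, 3)])
v7: WRITE a=62  (a history now [(1, 79), (7, 62)])
READ e @v1: history=[] -> no version <= 1 -> NONE
v8: WRITE c=63  (c history now [(3, 11), (5, 6), (8, 63)])
READ f @v4: history=[(2, 61)] -> pick v2 -> 61
v9: WRITE e=59  (e history now [(9, 59)])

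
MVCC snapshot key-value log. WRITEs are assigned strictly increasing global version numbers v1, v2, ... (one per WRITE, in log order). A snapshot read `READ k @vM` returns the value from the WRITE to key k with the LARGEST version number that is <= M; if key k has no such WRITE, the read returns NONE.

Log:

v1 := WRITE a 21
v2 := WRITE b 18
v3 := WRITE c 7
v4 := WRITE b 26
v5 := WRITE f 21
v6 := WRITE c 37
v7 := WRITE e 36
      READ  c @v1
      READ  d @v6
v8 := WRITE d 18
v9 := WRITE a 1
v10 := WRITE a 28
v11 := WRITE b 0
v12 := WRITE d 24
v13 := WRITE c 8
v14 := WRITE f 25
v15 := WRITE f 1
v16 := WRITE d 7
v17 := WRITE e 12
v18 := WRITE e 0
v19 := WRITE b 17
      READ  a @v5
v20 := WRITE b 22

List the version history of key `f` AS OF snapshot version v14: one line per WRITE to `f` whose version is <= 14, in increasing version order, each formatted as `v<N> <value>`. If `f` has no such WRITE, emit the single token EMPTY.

Answer: v5 21
v14 25

Derivation:
Scan writes for key=f with version <= 14:
  v1 WRITE a 21 -> skip
  v2 WRITE b 18 -> skip
  v3 WRITE c 7 -> skip
  v4 WRITE b 26 -> skip
  v5 WRITE f 21 -> keep
  v6 WRITE c 37 -> skip
  v7 WRITE e 36 -> skip
  v8 WRITE d 18 -> skip
  v9 WRITE a 1 -> skip
  v10 WRITE a 28 -> skip
  v11 WRITE b 0 -> skip
  v12 WRITE d 24 -> skip
  v13 WRITE c 8 -> skip
  v14 WRITE f 25 -> keep
  v15 WRITE f 1 -> drop (> snap)
  v16 WRITE d 7 -> skip
  v17 WRITE e 12 -> skip
  v18 WRITE e 0 -> skip
  v19 WRITE b 17 -> skip
  v20 WRITE b 22 -> skip
Collected: [(5, 21), (14, 25)]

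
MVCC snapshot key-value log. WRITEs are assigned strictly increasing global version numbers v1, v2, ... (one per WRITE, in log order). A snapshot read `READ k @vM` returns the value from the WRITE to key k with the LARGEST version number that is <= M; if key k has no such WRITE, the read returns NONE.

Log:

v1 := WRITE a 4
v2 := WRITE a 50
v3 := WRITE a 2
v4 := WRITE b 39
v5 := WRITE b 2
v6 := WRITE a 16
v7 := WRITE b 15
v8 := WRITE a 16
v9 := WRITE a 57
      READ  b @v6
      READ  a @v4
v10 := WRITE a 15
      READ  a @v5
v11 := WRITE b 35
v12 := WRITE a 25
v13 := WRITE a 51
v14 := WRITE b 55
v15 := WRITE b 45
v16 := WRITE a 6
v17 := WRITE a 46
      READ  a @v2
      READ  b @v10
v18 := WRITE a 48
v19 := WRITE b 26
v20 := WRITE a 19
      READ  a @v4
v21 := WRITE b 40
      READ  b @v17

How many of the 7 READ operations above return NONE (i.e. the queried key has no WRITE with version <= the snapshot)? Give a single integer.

v1: WRITE a=4  (a history now [(1, 4)])
v2: WRITE a=50  (a history now [(1, 4), (2, 50)])
v3: WRITE a=2  (a history now [(1, 4), (2, 50), (3, 2)])
v4: WRITE b=39  (b history now [(4, 39)])
v5: WRITE b=2  (b history now [(4, 39), (5, 2)])
v6: WRITE a=16  (a history now [(1, 4), (2, 50), (3, 2), (6, 16)])
v7: WRITE b=15  (b history now [(4, 39), (5, 2), (7, 15)])
v8: WRITE a=16  (a history now [(1, 4), (2, 50), (3, 2), (6, 16), (8, 16)])
v9: WRITE a=57  (a history now [(1, 4), (2, 50), (3, 2), (6, 16), (8, 16), (9, 57)])
READ b @v6: history=[(4, 39), (5, 2), (7, 15)] -> pick v5 -> 2
READ a @v4: history=[(1, 4), (2, 50), (3, 2), (6, 16), (8, 16), (9, 57)] -> pick v3 -> 2
v10: WRITE a=15  (a history now [(1, 4), (2, 50), (3, 2), (6, 16), (8, 16), (9, 57), (10, 15)])
READ a @v5: history=[(1, 4), (2, 50), (3, 2), (6, 16), (8, 16), (9, 57), (10, 15)] -> pick v3 -> 2
v11: WRITE b=35  (b history now [(4, 39), (5, 2), (7, 15), (11, 35)])
v12: WRITE a=25  (a history now [(1, 4), (2, 50), (3, 2), (6, 16), (8, 16), (9, 57), (10, 15), (12, 25)])
v13: WRITE a=51  (a history now [(1, 4), (2, 50), (3, 2), (6, 16), (8, 16), (9, 57), (10, 15), (12, 25), (13, 51)])
v14: WRITE b=55  (b history now [(4, 39), (5, 2), (7, 15), (11, 35), (14, 55)])
v15: WRITE b=45  (b history now [(4, 39), (5, 2), (7, 15), (11, 35), (14, 55), (15, 45)])
v16: WRITE a=6  (a history now [(1, 4), (2, 50), (3, 2), (6, 16), (8, 16), (9, 57), (10, 15), (12, 25), (13, 51), (16, 6)])
v17: WRITE a=46  (a history now [(1, 4), (2, 50), (3, 2), (6, 16), (8, 16), (9, 57), (10, 15), (12, 25), (13, 51), (16, 6), (17, 46)])
READ a @v2: history=[(1, 4), (2, 50), (3, 2), (6, 16), (8, 16), (9, 57), (10, 15), (12, 25), (13, 51), (16, 6), (17, 46)] -> pick v2 -> 50
READ b @v10: history=[(4, 39), (5, 2), (7, 15), (11, 35), (14, 55), (15, 45)] -> pick v7 -> 15
v18: WRITE a=48  (a history now [(1, 4), (2, 50), (3, 2), (6, 16), (8, 16), (9, 57), (10, 15), (12, 25), (13, 51), (16, 6), (17, 46), (18, 48)])
v19: WRITE b=26  (b history now [(4, 39), (5, 2), (7, 15), (11, 35), (14, 55), (15, 45), (19, 26)])
v20: WRITE a=19  (a history now [(1, 4), (2, 50), (3, 2), (6, 16), (8, 16), (9, 57), (10, 15), (12, 25), (13, 51), (16, 6), (17, 46), (18, 48), (20, 19)])
READ a @v4: history=[(1, 4), (2, 50), (3, 2), (6, 16), (8, 16), (9, 57), (10, 15), (12, 25), (13, 51), (16, 6), (17, 46), (18, 48), (20, 19)] -> pick v3 -> 2
v21: WRITE b=40  (b history now [(4, 39), (5, 2), (7, 15), (11, 35), (14, 55), (15, 45), (19, 26), (21, 40)])
READ b @v17: history=[(4, 39), (5, 2), (7, 15), (11, 35), (14, 55), (15, 45), (19, 26), (21, 40)] -> pick v15 -> 45
Read results in order: ['2', '2', '2', '50', '15', '2', '45']
NONE count = 0

Answer: 0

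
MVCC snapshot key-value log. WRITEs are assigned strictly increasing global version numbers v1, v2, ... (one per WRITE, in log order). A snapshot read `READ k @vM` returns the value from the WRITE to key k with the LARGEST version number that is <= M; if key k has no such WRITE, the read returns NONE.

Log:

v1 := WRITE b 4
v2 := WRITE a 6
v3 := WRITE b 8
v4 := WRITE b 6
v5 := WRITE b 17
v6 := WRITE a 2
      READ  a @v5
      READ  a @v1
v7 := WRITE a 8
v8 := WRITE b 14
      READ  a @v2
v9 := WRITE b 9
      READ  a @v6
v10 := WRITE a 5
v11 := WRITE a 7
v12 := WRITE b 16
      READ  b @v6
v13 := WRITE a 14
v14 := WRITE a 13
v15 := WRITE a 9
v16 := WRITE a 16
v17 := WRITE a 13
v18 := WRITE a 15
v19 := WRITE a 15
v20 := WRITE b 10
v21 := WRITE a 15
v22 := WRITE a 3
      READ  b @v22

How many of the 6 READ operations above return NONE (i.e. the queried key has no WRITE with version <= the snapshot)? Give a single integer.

Answer: 1

Derivation:
v1: WRITE b=4  (b history now [(1, 4)])
v2: WRITE a=6  (a history now [(2, 6)])
v3: WRITE b=8  (b history now [(1, 4), (3, 8)])
v4: WRITE b=6  (b history now [(1, 4), (3, 8), (4, 6)])
v5: WRITE b=17  (b history now [(1, 4), (3, 8), (4, 6), (5, 17)])
v6: WRITE a=2  (a history now [(2, 6), (6, 2)])
READ a @v5: history=[(2, 6), (6, 2)] -> pick v2 -> 6
READ a @v1: history=[(2, 6), (6, 2)] -> no version <= 1 -> NONE
v7: WRITE a=8  (a history now [(2, 6), (6, 2), (7, 8)])
v8: WRITE b=14  (b history now [(1, 4), (3, 8), (4, 6), (5, 17), (8, 14)])
READ a @v2: history=[(2, 6), (6, 2), (7, 8)] -> pick v2 -> 6
v9: WRITE b=9  (b history now [(1, 4), (3, 8), (4, 6), (5, 17), (8, 14), (9, 9)])
READ a @v6: history=[(2, 6), (6, 2), (7, 8)] -> pick v6 -> 2
v10: WRITE a=5  (a history now [(2, 6), (6, 2), (7, 8), (10, 5)])
v11: WRITE a=7  (a history now [(2, 6), (6, 2), (7, 8), (10, 5), (11, 7)])
v12: WRITE b=16  (b history now [(1, 4), (3, 8), (4, 6), (5, 17), (8, 14), (9, 9), (12, 16)])
READ b @v6: history=[(1, 4), (3, 8), (4, 6), (5, 17), (8, 14), (9, 9), (12, 16)] -> pick v5 -> 17
v13: WRITE a=14  (a history now [(2, 6), (6, 2), (7, 8), (10, 5), (11, 7), (13, 14)])
v14: WRITE a=13  (a history now [(2, 6), (6, 2), (7, 8), (10, 5), (11, 7), (13, 14), (14, 13)])
v15: WRITE a=9  (a history now [(2, 6), (6, 2), (7, 8), (10, 5), (11, 7), (13, 14), (14, 13), (15, 9)])
v16: WRITE a=16  (a history now [(2, 6), (6, 2), (7, 8), (10, 5), (11, 7), (13, 14), (14, 13), (15, 9), (16, 16)])
v17: WRITE a=13  (a history now [(2, 6), (6, 2), (7, 8), (10, 5), (11, 7), (13, 14), (14, 13), (15, 9), (16, 16), (17, 13)])
v18: WRITE a=15  (a history now [(2, 6), (6, 2), (7, 8), (10, 5), (11, 7), (13, 14), (14, 13), (15, 9), (16, 16), (17, 13), (18, 15)])
v19: WRITE a=15  (a history now [(2, 6), (6, 2), (7, 8), (10, 5), (11, 7), (13, 14), (14, 13), (15, 9), (16, 16), (17, 13), (18, 15), (19, 15)])
v20: WRITE b=10  (b history now [(1, 4), (3, 8), (4, 6), (5, 17), (8, 14), (9, 9), (12, 16), (20, 10)])
v21: WRITE a=15  (a history now [(2, 6), (6, 2), (7, 8), (10, 5), (11, 7), (13, 14), (14, 13), (15, 9), (16, 16), (17, 13), (18, 15), (19, 15), (21, 15)])
v22: WRITE a=3  (a history now [(2, 6), (6, 2), (7, 8), (10, 5), (11, 7), (13, 14), (14, 13), (15, 9), (16, 16), (17, 13), (18, 15), (19, 15), (21, 15), (22, 3)])
READ b @v22: history=[(1, 4), (3, 8), (4, 6), (5, 17), (8, 14), (9, 9), (12, 16), (20, 10)] -> pick v20 -> 10
Read results in order: ['6', 'NONE', '6', '2', '17', '10']
NONE count = 1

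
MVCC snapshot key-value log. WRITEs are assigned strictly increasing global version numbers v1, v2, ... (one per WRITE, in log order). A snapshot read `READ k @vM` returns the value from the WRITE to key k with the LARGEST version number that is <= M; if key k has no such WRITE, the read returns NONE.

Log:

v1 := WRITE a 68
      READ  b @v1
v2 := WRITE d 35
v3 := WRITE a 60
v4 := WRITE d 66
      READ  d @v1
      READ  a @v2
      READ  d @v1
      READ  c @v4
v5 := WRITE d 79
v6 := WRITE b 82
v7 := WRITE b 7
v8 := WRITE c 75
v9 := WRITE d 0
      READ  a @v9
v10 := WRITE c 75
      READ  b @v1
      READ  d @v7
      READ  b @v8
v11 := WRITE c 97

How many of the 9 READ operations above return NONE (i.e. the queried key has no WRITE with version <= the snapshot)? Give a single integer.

Answer: 5

Derivation:
v1: WRITE a=68  (a history now [(1, 68)])
READ b @v1: history=[] -> no version <= 1 -> NONE
v2: WRITE d=35  (d history now [(2, 35)])
v3: WRITE a=60  (a history now [(1, 68), (3, 60)])
v4: WRITE d=66  (d history now [(2, 35), (4, 66)])
READ d @v1: history=[(2, 35), (4, 66)] -> no version <= 1 -> NONE
READ a @v2: history=[(1, 68), (3, 60)] -> pick v1 -> 68
READ d @v1: history=[(2, 35), (4, 66)] -> no version <= 1 -> NONE
READ c @v4: history=[] -> no version <= 4 -> NONE
v5: WRITE d=79  (d history now [(2, 35), (4, 66), (5, 79)])
v6: WRITE b=82  (b history now [(6, 82)])
v7: WRITE b=7  (b history now [(6, 82), (7, 7)])
v8: WRITE c=75  (c history now [(8, 75)])
v9: WRITE d=0  (d history now [(2, 35), (4, 66), (5, 79), (9, 0)])
READ a @v9: history=[(1, 68), (3, 60)] -> pick v3 -> 60
v10: WRITE c=75  (c history now [(8, 75), (10, 75)])
READ b @v1: history=[(6, 82), (7, 7)] -> no version <= 1 -> NONE
READ d @v7: history=[(2, 35), (4, 66), (5, 79), (9, 0)] -> pick v5 -> 79
READ b @v8: history=[(6, 82), (7, 7)] -> pick v7 -> 7
v11: WRITE c=97  (c history now [(8, 75), (10, 75), (11, 97)])
Read results in order: ['NONE', 'NONE', '68', 'NONE', 'NONE', '60', 'NONE', '79', '7']
NONE count = 5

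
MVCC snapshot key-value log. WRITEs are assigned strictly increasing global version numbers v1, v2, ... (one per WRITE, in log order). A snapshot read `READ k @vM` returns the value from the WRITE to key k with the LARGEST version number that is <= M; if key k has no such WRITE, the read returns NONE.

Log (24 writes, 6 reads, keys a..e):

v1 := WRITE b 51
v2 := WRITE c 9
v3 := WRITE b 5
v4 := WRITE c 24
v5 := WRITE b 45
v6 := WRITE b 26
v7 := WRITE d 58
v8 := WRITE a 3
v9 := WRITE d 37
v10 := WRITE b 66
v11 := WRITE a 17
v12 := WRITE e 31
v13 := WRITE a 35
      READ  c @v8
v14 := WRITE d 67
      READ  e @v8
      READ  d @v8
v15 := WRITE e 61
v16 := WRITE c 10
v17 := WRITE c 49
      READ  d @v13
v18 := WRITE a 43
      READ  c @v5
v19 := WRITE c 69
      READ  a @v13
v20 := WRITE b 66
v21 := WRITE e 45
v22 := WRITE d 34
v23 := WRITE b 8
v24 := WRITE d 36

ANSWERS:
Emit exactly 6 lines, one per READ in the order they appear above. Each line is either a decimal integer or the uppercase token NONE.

v1: WRITE b=51  (b history now [(1, 51)])
v2: WRITE c=9  (c history now [(2, 9)])
v3: WRITE b=5  (b history now [(1, 51), (3, 5)])
v4: WRITE c=24  (c history now [(2, 9), (4, 24)])
v5: WRITE b=45  (b history now [(1, 51), (3, 5), (5, 45)])
v6: WRITE b=26  (b history now [(1, 51), (3, 5), (5, 45), (6, 26)])
v7: WRITE d=58  (d history now [(7, 58)])
v8: WRITE a=3  (a history now [(8, 3)])
v9: WRITE d=37  (d history now [(7, 58), (9, 37)])
v10: WRITE b=66  (b history now [(1, 51), (3, 5), (5, 45), (6, 26), (10, 66)])
v11: WRITE a=17  (a history now [(8, 3), (11, 17)])
v12: WRITE e=31  (e history now [(12, 31)])
v13: WRITE a=35  (a history now [(8, 3), (11, 17), (13, 35)])
READ c @v8: history=[(2, 9), (4, 24)] -> pick v4 -> 24
v14: WRITE d=67  (d history now [(7, 58), (9, 37), (14, 67)])
READ e @v8: history=[(12, 31)] -> no version <= 8 -> NONE
READ d @v8: history=[(7, 58), (9, 37), (14, 67)] -> pick v7 -> 58
v15: WRITE e=61  (e history now [(12, 31), (15, 61)])
v16: WRITE c=10  (c history now [(2, 9), (4, 24), (16, 10)])
v17: WRITE c=49  (c history now [(2, 9), (4, 24), (16, 10), (17, 49)])
READ d @v13: history=[(7, 58), (9, 37), (14, 67)] -> pick v9 -> 37
v18: WRITE a=43  (a history now [(8, 3), (11, 17), (13, 35), (18, 43)])
READ c @v5: history=[(2, 9), (4, 24), (16, 10), (17, 49)] -> pick v4 -> 24
v19: WRITE c=69  (c history now [(2, 9), (4, 24), (16, 10), (17, 49), (19, 69)])
READ a @v13: history=[(8, 3), (11, 17), (13, 35), (18, 43)] -> pick v13 -> 35
v20: WRITE b=66  (b history now [(1, 51), (3, 5), (5, 45), (6, 26), (10, 66), (20, 66)])
v21: WRITE e=45  (e history now [(12, 31), (15, 61), (21, 45)])
v22: WRITE d=34  (d history now [(7, 58), (9, 37), (14, 67), (22, 34)])
v23: WRITE b=8  (b history now [(1, 51), (3, 5), (5, 45), (6, 26), (10, 66), (20, 66), (23, 8)])
v24: WRITE d=36  (d history now [(7, 58), (9, 37), (14, 67), (22, 34), (24, 36)])

Answer: 24
NONE
58
37
24
35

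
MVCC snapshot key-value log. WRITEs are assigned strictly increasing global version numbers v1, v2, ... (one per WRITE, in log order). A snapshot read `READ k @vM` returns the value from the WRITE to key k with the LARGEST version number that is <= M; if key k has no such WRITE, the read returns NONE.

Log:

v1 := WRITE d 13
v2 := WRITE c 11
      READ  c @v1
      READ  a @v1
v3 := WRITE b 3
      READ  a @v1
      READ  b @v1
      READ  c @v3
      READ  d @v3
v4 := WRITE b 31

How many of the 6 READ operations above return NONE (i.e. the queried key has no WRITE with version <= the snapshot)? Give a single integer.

v1: WRITE d=13  (d history now [(1, 13)])
v2: WRITE c=11  (c history now [(2, 11)])
READ c @v1: history=[(2, 11)] -> no version <= 1 -> NONE
READ a @v1: history=[] -> no version <= 1 -> NONE
v3: WRITE b=3  (b history now [(3, 3)])
READ a @v1: history=[] -> no version <= 1 -> NONE
READ b @v1: history=[(3, 3)] -> no version <= 1 -> NONE
READ c @v3: history=[(2, 11)] -> pick v2 -> 11
READ d @v3: history=[(1, 13)] -> pick v1 -> 13
v4: WRITE b=31  (b history now [(3, 3), (4, 31)])
Read results in order: ['NONE', 'NONE', 'NONE', 'NONE', '11', '13']
NONE count = 4

Answer: 4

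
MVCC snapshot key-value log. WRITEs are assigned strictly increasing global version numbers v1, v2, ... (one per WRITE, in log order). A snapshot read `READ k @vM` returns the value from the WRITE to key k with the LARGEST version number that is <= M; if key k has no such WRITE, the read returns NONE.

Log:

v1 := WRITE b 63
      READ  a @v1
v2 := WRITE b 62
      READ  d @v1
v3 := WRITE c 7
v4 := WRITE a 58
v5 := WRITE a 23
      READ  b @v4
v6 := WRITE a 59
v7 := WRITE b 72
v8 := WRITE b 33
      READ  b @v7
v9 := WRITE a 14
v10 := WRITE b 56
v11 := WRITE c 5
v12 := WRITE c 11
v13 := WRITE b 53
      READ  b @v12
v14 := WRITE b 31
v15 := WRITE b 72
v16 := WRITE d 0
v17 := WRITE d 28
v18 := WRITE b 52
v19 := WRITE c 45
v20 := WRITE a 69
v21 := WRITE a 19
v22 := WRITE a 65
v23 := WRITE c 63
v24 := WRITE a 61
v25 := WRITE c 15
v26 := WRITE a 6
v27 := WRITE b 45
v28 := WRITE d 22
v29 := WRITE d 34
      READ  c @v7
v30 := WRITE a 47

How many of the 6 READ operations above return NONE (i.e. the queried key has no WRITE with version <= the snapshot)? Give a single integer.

Answer: 2

Derivation:
v1: WRITE b=63  (b history now [(1, 63)])
READ a @v1: history=[] -> no version <= 1 -> NONE
v2: WRITE b=62  (b history now [(1, 63), (2, 62)])
READ d @v1: history=[] -> no version <= 1 -> NONE
v3: WRITE c=7  (c history now [(3, 7)])
v4: WRITE a=58  (a history now [(4, 58)])
v5: WRITE a=23  (a history now [(4, 58), (5, 23)])
READ b @v4: history=[(1, 63), (2, 62)] -> pick v2 -> 62
v6: WRITE a=59  (a history now [(4, 58), (5, 23), (6, 59)])
v7: WRITE b=72  (b history now [(1, 63), (2, 62), (7, 72)])
v8: WRITE b=33  (b history now [(1, 63), (2, 62), (7, 72), (8, 33)])
READ b @v7: history=[(1, 63), (2, 62), (7, 72), (8, 33)] -> pick v7 -> 72
v9: WRITE a=14  (a history now [(4, 58), (5, 23), (6, 59), (9, 14)])
v10: WRITE b=56  (b history now [(1, 63), (2, 62), (7, 72), (8, 33), (10, 56)])
v11: WRITE c=5  (c history now [(3, 7), (11, 5)])
v12: WRITE c=11  (c history now [(3, 7), (11, 5), (12, 11)])
v13: WRITE b=53  (b history now [(1, 63), (2, 62), (7, 72), (8, 33), (10, 56), (13, 53)])
READ b @v12: history=[(1, 63), (2, 62), (7, 72), (8, 33), (10, 56), (13, 53)] -> pick v10 -> 56
v14: WRITE b=31  (b history now [(1, 63), (2, 62), (7, 72), (8, 33), (10, 56), (13, 53), (14, 31)])
v15: WRITE b=72  (b history now [(1, 63), (2, 62), (7, 72), (8, 33), (10, 56), (13, 53), (14, 31), (15, 72)])
v16: WRITE d=0  (d history now [(16, 0)])
v17: WRITE d=28  (d history now [(16, 0), (17, 28)])
v18: WRITE b=52  (b history now [(1, 63), (2, 62), (7, 72), (8, 33), (10, 56), (13, 53), (14, 31), (15, 72), (18, 52)])
v19: WRITE c=45  (c history now [(3, 7), (11, 5), (12, 11), (19, 45)])
v20: WRITE a=69  (a history now [(4, 58), (5, 23), (6, 59), (9, 14), (20, 69)])
v21: WRITE a=19  (a history now [(4, 58), (5, 23), (6, 59), (9, 14), (20, 69), (21, 19)])
v22: WRITE a=65  (a history now [(4, 58), (5, 23), (6, 59), (9, 14), (20, 69), (21, 19), (22, 65)])
v23: WRITE c=63  (c history now [(3, 7), (11, 5), (12, 11), (19, 45), (23, 63)])
v24: WRITE a=61  (a history now [(4, 58), (5, 23), (6, 59), (9, 14), (20, 69), (21, 19), (22, 65), (24, 61)])
v25: WRITE c=15  (c history now [(3, 7), (11, 5), (12, 11), (19, 45), (23, 63), (25, 15)])
v26: WRITE a=6  (a history now [(4, 58), (5, 23), (6, 59), (9, 14), (20, 69), (21, 19), (22, 65), (24, 61), (26, 6)])
v27: WRITE b=45  (b history now [(1, 63), (2, 62), (7, 72), (8, 33), (10, 56), (13, 53), (14, 31), (15, 72), (18, 52), (27, 45)])
v28: WRITE d=22  (d history now [(16, 0), (17, 28), (28, 22)])
v29: WRITE d=34  (d history now [(16, 0), (17, 28), (28, 22), (29, 34)])
READ c @v7: history=[(3, 7), (11, 5), (12, 11), (19, 45), (23, 63), (25, 15)] -> pick v3 -> 7
v30: WRITE a=47  (a history now [(4, 58), (5, 23), (6, 59), (9, 14), (20, 69), (21, 19), (22, 65), (24, 61), (26, 6), (30, 47)])
Read results in order: ['NONE', 'NONE', '62', '72', '56', '7']
NONE count = 2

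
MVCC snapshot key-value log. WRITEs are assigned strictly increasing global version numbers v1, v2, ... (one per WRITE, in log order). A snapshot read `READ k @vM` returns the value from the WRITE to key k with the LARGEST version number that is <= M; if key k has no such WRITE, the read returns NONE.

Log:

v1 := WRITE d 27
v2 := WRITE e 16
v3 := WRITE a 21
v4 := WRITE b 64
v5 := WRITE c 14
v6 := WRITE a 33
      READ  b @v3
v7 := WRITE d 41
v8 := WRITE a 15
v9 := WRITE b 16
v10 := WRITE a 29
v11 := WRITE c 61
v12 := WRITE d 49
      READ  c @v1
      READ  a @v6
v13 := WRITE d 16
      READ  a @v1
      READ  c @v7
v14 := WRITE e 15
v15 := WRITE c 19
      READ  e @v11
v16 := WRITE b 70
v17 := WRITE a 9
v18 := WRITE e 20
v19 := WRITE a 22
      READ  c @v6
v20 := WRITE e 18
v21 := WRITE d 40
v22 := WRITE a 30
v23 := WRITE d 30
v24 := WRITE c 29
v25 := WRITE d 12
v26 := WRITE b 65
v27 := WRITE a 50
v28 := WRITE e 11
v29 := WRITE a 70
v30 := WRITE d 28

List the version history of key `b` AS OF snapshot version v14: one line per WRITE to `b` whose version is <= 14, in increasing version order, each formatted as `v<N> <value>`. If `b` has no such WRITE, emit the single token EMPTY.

Answer: v4 64
v9 16

Derivation:
Scan writes for key=b with version <= 14:
  v1 WRITE d 27 -> skip
  v2 WRITE e 16 -> skip
  v3 WRITE a 21 -> skip
  v4 WRITE b 64 -> keep
  v5 WRITE c 14 -> skip
  v6 WRITE a 33 -> skip
  v7 WRITE d 41 -> skip
  v8 WRITE a 15 -> skip
  v9 WRITE b 16 -> keep
  v10 WRITE a 29 -> skip
  v11 WRITE c 61 -> skip
  v12 WRITE d 49 -> skip
  v13 WRITE d 16 -> skip
  v14 WRITE e 15 -> skip
  v15 WRITE c 19 -> skip
  v16 WRITE b 70 -> drop (> snap)
  v17 WRITE a 9 -> skip
  v18 WRITE e 20 -> skip
  v19 WRITE a 22 -> skip
  v20 WRITE e 18 -> skip
  v21 WRITE d 40 -> skip
  v22 WRITE a 30 -> skip
  v23 WRITE d 30 -> skip
  v24 WRITE c 29 -> skip
  v25 WRITE d 12 -> skip
  v26 WRITE b 65 -> drop (> snap)
  v27 WRITE a 50 -> skip
  v28 WRITE e 11 -> skip
  v29 WRITE a 70 -> skip
  v30 WRITE d 28 -> skip
Collected: [(4, 64), (9, 16)]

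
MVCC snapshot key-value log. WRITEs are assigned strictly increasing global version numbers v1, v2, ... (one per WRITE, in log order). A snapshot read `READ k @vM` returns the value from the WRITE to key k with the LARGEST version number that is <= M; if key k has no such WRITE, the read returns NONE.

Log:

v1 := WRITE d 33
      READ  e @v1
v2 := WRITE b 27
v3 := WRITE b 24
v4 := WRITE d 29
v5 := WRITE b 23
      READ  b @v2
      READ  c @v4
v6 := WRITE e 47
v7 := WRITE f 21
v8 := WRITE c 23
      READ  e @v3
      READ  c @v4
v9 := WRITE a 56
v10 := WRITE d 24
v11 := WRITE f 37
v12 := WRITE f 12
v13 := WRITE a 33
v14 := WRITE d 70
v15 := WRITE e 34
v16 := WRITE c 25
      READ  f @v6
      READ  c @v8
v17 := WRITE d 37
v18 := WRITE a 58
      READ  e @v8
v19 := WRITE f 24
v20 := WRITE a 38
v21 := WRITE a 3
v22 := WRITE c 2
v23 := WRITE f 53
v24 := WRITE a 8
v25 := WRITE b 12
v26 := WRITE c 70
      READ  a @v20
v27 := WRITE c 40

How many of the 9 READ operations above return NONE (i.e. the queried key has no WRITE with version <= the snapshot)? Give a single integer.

v1: WRITE d=33  (d history now [(1, 33)])
READ e @v1: history=[] -> no version <= 1 -> NONE
v2: WRITE b=27  (b history now [(2, 27)])
v3: WRITE b=24  (b history now [(2, 27), (3, 24)])
v4: WRITE d=29  (d history now [(1, 33), (4, 29)])
v5: WRITE b=23  (b history now [(2, 27), (3, 24), (5, 23)])
READ b @v2: history=[(2, 27), (3, 24), (5, 23)] -> pick v2 -> 27
READ c @v4: history=[] -> no version <= 4 -> NONE
v6: WRITE e=47  (e history now [(6, 47)])
v7: WRITE f=21  (f history now [(7, 21)])
v8: WRITE c=23  (c history now [(8, 23)])
READ e @v3: history=[(6, 47)] -> no version <= 3 -> NONE
READ c @v4: history=[(8, 23)] -> no version <= 4 -> NONE
v9: WRITE a=56  (a history now [(9, 56)])
v10: WRITE d=24  (d history now [(1, 33), (4, 29), (10, 24)])
v11: WRITE f=37  (f history now [(7, 21), (11, 37)])
v12: WRITE f=12  (f history now [(7, 21), (11, 37), (12, 12)])
v13: WRITE a=33  (a history now [(9, 56), (13, 33)])
v14: WRITE d=70  (d history now [(1, 33), (4, 29), (10, 24), (14, 70)])
v15: WRITE e=34  (e history now [(6, 47), (15, 34)])
v16: WRITE c=25  (c history now [(8, 23), (16, 25)])
READ f @v6: history=[(7, 21), (11, 37), (12, 12)] -> no version <= 6 -> NONE
READ c @v8: history=[(8, 23), (16, 25)] -> pick v8 -> 23
v17: WRITE d=37  (d history now [(1, 33), (4, 29), (10, 24), (14, 70), (17, 37)])
v18: WRITE a=58  (a history now [(9, 56), (13, 33), (18, 58)])
READ e @v8: history=[(6, 47), (15, 34)] -> pick v6 -> 47
v19: WRITE f=24  (f history now [(7, 21), (11, 37), (12, 12), (19, 24)])
v20: WRITE a=38  (a history now [(9, 56), (13, 33), (18, 58), (20, 38)])
v21: WRITE a=3  (a history now [(9, 56), (13, 33), (18, 58), (20, 38), (21, 3)])
v22: WRITE c=2  (c history now [(8, 23), (16, 25), (22, 2)])
v23: WRITE f=53  (f history now [(7, 21), (11, 37), (12, 12), (19, 24), (23, 53)])
v24: WRITE a=8  (a history now [(9, 56), (13, 33), (18, 58), (20, 38), (21, 3), (24, 8)])
v25: WRITE b=12  (b history now [(2, 27), (3, 24), (5, 23), (25, 12)])
v26: WRITE c=70  (c history now [(8, 23), (16, 25), (22, 2), (26, 70)])
READ a @v20: history=[(9, 56), (13, 33), (18, 58), (20, 38), (21, 3), (24, 8)] -> pick v20 -> 38
v27: WRITE c=40  (c history now [(8, 23), (16, 25), (22, 2), (26, 70), (27, 40)])
Read results in order: ['NONE', '27', 'NONE', 'NONE', 'NONE', 'NONE', '23', '47', '38']
NONE count = 5

Answer: 5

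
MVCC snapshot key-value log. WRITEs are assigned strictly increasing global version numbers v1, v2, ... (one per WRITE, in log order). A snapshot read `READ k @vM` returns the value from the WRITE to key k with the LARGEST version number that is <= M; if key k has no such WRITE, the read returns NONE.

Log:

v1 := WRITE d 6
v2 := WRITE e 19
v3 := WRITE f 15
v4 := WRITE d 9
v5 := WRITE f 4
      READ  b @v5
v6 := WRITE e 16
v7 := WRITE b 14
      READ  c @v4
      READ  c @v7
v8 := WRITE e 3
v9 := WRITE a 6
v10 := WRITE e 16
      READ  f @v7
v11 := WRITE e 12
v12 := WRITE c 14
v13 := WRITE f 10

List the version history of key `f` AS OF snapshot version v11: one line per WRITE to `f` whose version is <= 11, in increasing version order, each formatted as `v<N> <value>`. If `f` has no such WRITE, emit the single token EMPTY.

Answer: v3 15
v5 4

Derivation:
Scan writes for key=f with version <= 11:
  v1 WRITE d 6 -> skip
  v2 WRITE e 19 -> skip
  v3 WRITE f 15 -> keep
  v4 WRITE d 9 -> skip
  v5 WRITE f 4 -> keep
  v6 WRITE e 16 -> skip
  v7 WRITE b 14 -> skip
  v8 WRITE e 3 -> skip
  v9 WRITE a 6 -> skip
  v10 WRITE e 16 -> skip
  v11 WRITE e 12 -> skip
  v12 WRITE c 14 -> skip
  v13 WRITE f 10 -> drop (> snap)
Collected: [(3, 15), (5, 4)]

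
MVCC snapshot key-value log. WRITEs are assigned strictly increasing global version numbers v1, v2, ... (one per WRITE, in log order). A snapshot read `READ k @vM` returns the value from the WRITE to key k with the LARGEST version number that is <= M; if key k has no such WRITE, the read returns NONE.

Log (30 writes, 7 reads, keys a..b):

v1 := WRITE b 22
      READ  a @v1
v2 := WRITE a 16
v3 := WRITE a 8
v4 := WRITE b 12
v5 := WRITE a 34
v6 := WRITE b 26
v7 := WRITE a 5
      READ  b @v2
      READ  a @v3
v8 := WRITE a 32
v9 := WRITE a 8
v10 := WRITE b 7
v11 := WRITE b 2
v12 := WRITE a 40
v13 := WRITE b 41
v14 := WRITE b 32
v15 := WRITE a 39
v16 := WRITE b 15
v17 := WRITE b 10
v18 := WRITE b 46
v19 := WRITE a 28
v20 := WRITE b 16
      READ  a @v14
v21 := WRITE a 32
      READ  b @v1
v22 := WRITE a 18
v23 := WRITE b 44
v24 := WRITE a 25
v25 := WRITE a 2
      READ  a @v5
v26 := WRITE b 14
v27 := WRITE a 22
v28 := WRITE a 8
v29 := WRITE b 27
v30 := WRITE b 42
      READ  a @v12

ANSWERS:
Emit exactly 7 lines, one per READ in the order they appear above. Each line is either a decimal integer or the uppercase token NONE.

v1: WRITE b=22  (b history now [(1, 22)])
READ a @v1: history=[] -> no version <= 1 -> NONE
v2: WRITE a=16  (a history now [(2, 16)])
v3: WRITE a=8  (a history now [(2, 16), (3, 8)])
v4: WRITE b=12  (b history now [(1, 22), (4, 12)])
v5: WRITE a=34  (a history now [(2, 16), (3, 8), (5, 34)])
v6: WRITE b=26  (b history now [(1, 22), (4, 12), (6, 26)])
v7: WRITE a=5  (a history now [(2, 16), (3, 8), (5, 34), (7, 5)])
READ b @v2: history=[(1, 22), (4, 12), (6, 26)] -> pick v1 -> 22
READ a @v3: history=[(2, 16), (3, 8), (5, 34), (7, 5)] -> pick v3 -> 8
v8: WRITE a=32  (a history now [(2, 16), (3, 8), (5, 34), (7, 5), (8, 32)])
v9: WRITE a=8  (a history now [(2, 16), (3, 8), (5, 34), (7, 5), (8, 32), (9, 8)])
v10: WRITE b=7  (b history now [(1, 22), (4, 12), (6, 26), (10, 7)])
v11: WRITE b=2  (b history now [(1, 22), (4, 12), (6, 26), (10, 7), (11, 2)])
v12: WRITE a=40  (a history now [(2, 16), (3, 8), (5, 34), (7, 5), (8, 32), (9, 8), (12, 40)])
v13: WRITE b=41  (b history now [(1, 22), (4, 12), (6, 26), (10, 7), (11, 2), (13, 41)])
v14: WRITE b=32  (b history now [(1, 22), (4, 12), (6, 26), (10, 7), (11, 2), (13, 41), (14, 32)])
v15: WRITE a=39  (a history now [(2, 16), (3, 8), (5, 34), (7, 5), (8, 32), (9, 8), (12, 40), (15, 39)])
v16: WRITE b=15  (b history now [(1, 22), (4, 12), (6, 26), (10, 7), (11, 2), (13, 41), (14, 32), (16, 15)])
v17: WRITE b=10  (b history now [(1, 22), (4, 12), (6, 26), (10, 7), (11, 2), (13, 41), (14, 32), (16, 15), (17, 10)])
v18: WRITE b=46  (b history now [(1, 22), (4, 12), (6, 26), (10, 7), (11, 2), (13, 41), (14, 32), (16, 15), (17, 10), (18, 46)])
v19: WRITE a=28  (a history now [(2, 16), (3, 8), (5, 34), (7, 5), (8, 32), (9, 8), (12, 40), (15, 39), (19, 28)])
v20: WRITE b=16  (b history now [(1, 22), (4, 12), (6, 26), (10, 7), (11, 2), (13, 41), (14, 32), (16, 15), (17, 10), (18, 46), (20, 16)])
READ a @v14: history=[(2, 16), (3, 8), (5, 34), (7, 5), (8, 32), (9, 8), (12, 40), (15, 39), (19, 28)] -> pick v12 -> 40
v21: WRITE a=32  (a history now [(2, 16), (3, 8), (5, 34), (7, 5), (8, 32), (9, 8), (12, 40), (15, 39), (19, 28), (21, 32)])
READ b @v1: history=[(1, 22), (4, 12), (6, 26), (10, 7), (11, 2), (13, 41), (14, 32), (16, 15), (17, 10), (18, 46), (20, 16)] -> pick v1 -> 22
v22: WRITE a=18  (a history now [(2, 16), (3, 8), (5, 34), (7, 5), (8, 32), (9, 8), (12, 40), (15, 39), (19, 28), (21, 32), (22, 18)])
v23: WRITE b=44  (b history now [(1, 22), (4, 12), (6, 26), (10, 7), (11, 2), (13, 41), (14, 32), (16, 15), (17, 10), (18, 46), (20, 16), (23, 44)])
v24: WRITE a=25  (a history now [(2, 16), (3, 8), (5, 34), (7, 5), (8, 32), (9, 8), (12, 40), (15, 39), (19, 28), (21, 32), (22, 18), (24, 25)])
v25: WRITE a=2  (a history now [(2, 16), (3, 8), (5, 34), (7, 5), (8, 32), (9, 8), (12, 40), (15, 39), (19, 28), (21, 32), (22, 18), (24, 25), (25, 2)])
READ a @v5: history=[(2, 16), (3, 8), (5, 34), (7, 5), (8, 32), (9, 8), (12, 40), (15, 39), (19, 28), (21, 32), (22, 18), (24, 25), (25, 2)] -> pick v5 -> 34
v26: WRITE b=14  (b history now [(1, 22), (4, 12), (6, 26), (10, 7), (11, 2), (13, 41), (14, 32), (16, 15), (17, 10), (18, 46), (20, 16), (23, 44), (26, 14)])
v27: WRITE a=22  (a history now [(2, 16), (3, 8), (5, 34), (7, 5), (8, 32), (9, 8), (12, 40), (15, 39), (19, 28), (21, 32), (22, 18), (24, 25), (25, 2), (27, 22)])
v28: WRITE a=8  (a history now [(2, 16), (3, 8), (5, 34), (7, 5), (8, 32), (9, 8), (12, 40), (15, 39), (19, 28), (21, 32), (22, 18), (24, 25), (25, 2), (27, 22), (28, 8)])
v29: WRITE b=27  (b history now [(1, 22), (4, 12), (6, 26), (10, 7), (11, 2), (13, 41), (14, 32), (16, 15), (17, 10), (18, 46), (20, 16), (23, 44), (26, 14), (29, 27)])
v30: WRITE b=42  (b history now [(1, 22), (4, 12), (6, 26), (10, 7), (11, 2), (13, 41), (14, 32), (16, 15), (17, 10), (18, 46), (20, 16), (23, 44), (26, 14), (29, 27), (30, 42)])
READ a @v12: history=[(2, 16), (3, 8), (5, 34), (7, 5), (8, 32), (9, 8), (12, 40), (15, 39), (19, 28), (21, 32), (22, 18), (24, 25), (25, 2), (27, 22), (28, 8)] -> pick v12 -> 40

Answer: NONE
22
8
40
22
34
40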